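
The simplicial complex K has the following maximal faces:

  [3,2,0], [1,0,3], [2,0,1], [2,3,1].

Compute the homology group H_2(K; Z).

H_2 ≅ Z.

We work with the vertex ordering 0 < 1 < 2 < 3. The simplices of K, each written with vertices in increasing order, are:

  0-simplices (4): [0], [1], [2], [3]
  1-simplices (6): [0,1], [0,2], [0,3], [1,2], [1,3], [2,3]
  2-simplices (4): [0,1,2], [0,1,3], [0,2,3], [1,2,3]

giving chain groups C_0 ≅ Z^4, C_1 ≅ Z^6, C_2 ≅ Z^4.

∂_1: C_1 → C_0 is given by ∂[p,q] = [q] − [p]. For instance
  ∂[1,2] = [2] − [1].
This gives a 4×6 integer matrix of rank 3; reducing to Smith normal form yields diagonal entries (1,1,1).

∂_2: C_2 → C_1 maps a triangle to the signed sum of its edges. For instance
  ∂[1,2,3] = [2,3] − [1,3] + [1,2],
  ∂[0,1,2] = [1,2] − [0,2] + [0,1].
As a 6×4 matrix over Z this has rank 3, with invariant factors (1,1,1).

Computing H_k = (kernel of ∂_k) / (image of ∂_{k+1}):

  H_2: rank ker ∂_2 − rank ∂_3 = (4 − 3) − 0 = 1, and there is no ∂_3, so H_2 ≅ Z.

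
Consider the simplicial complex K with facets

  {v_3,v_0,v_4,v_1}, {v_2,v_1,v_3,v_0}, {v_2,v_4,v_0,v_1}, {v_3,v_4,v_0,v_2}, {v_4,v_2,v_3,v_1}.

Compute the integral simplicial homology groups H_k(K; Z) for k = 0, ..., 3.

H_0 = Z,  H_1 = 0,  H_2 = 0,  H_3 = Z.

Take the total order v_0 < v_1 < v_2 < v_3 < v_4 on the vertex set. Then K (dimension 3) consists of the simplices:

  0-simplices (5): [v_0], [v_1], [v_2], [v_3], [v_4]
  1-simplices (10): [v_0,v_1], [v_0,v_2], [v_0,v_3], [v_0,v_4], [v_1,v_2], [v_1,v_3], [v_1,v_4], [v_2,v_3], [v_2,v_4], [v_3,v_4]
  2-simplices (10): [v_0,v_1,v_2], [v_0,v_1,v_3], [v_0,v_1,v_4], [v_0,v_2,v_3], [v_0,v_2,v_4], [v_0,v_3,v_4], [v_1,v_2,v_3], [v_1,v_2,v_4], [v_1,v_3,v_4], [v_2,v_3,v_4]
  3-simplices (5): [v_0,v_1,v_2,v_3], [v_0,v_1,v_2,v_4], [v_0,v_1,v_3,v_4], [v_0,v_2,v_3,v_4], [v_1,v_2,v_3,v_4]

Hence C_0 ≅ Z^5, C_1 ≅ Z^10, C_2 ≅ Z^10, C_3 ≅ Z^5.

∂_1: C_1 → C_0 maps an edge to its endpoints' difference, ∂[p,q] = q − p.
The resulting 5×10 matrix has rank 4, and its Smith normal form has invariant factors (1,1,1,1).

The boundary map ∂_2: C_2 → C_1 acts by ∂[p,q,r] = [q,r] − [p,r] + [p,q]. For instance
  ∂[v_1,v_2,v_4] = [v_2,v_4] − [v_1,v_4] + [v_1,v_2],
  ∂[v_0,v_2,v_4] = [v_2,v_4] − [v_0,v_4] + [v_0,v_2].
As a 10×10 matrix over Z this has rank 6, with invariant factors (1,1,1,1,1,1).

The boundary map ∂_3: C_3 → C_2 sends each 3-simplex σ to the alternating sum Σ_i (−1)^i (σ with its i-th vertex removed). For instance
  ∂[v_0,v_1,v_2,v_3] = [v_1,v_2,v_3] − [v_0,v_2,v_3] + [v_0,v_1,v_3] − [v_0,v_1,v_2],
  ∂[v_0,v_2,v_3,v_4] = [v_2,v_3,v_4] − [v_0,v_3,v_4] + [v_0,v_2,v_4] − [v_0,v_2,v_3].
The 10×5 boundary matrix has rank 4 and Smith normal form diag(1,1,1,1).

Computing H_k = (kernel of ∂_k) / (image of ∂_{k+1}):

  H_0: rank C_0 − rank ∂_1 = 5 − 4 = 1, and the invariant factors of ∂_1 are all 1, so H_0 = Z.
  H_1: rank ker ∂_1 − rank ∂_2 = (10 − 4) − 6 = 0, and the invariant factors of ∂_2 are all 1, so H_1 = 0.
  H_2: rank ker ∂_2 − rank ∂_3 = (10 − 6) − 4 = 0, and the invariant factors of ∂_3 are all 1, so H_2 = 0.
  H_3: rank ker ∂_3 − rank ∂_4 = (5 − 4) − 0 = 1, and there is no ∂_4, so H_3 = Z.

(K is a triangulation of the 3-sphere S^3.)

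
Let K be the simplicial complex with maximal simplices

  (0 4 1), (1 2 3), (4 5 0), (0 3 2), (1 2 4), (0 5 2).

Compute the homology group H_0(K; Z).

We work with the vertex ordering 0 < 1 < 2 < 3 < 4 < 5. The simplices of K, each written with vertices in increasing order, are:

  0-simplices (6): [0], [1], [2], [3], [4], [5]
  1-simplices (12): [0,1], [0,2], [0,3], [0,4], [0,5], [1,2], [1,3], [1,4], [2,3], [2,4], [2,5], [4,5]
  2-simplices (6): [0,1,4], [0,2,3], [0,2,5], [0,4,5], [1,2,3], [1,2,4]

so the chain groups are C_0 ≅ Z^6, C_1 ≅ Z^12, C_2 ≅ Z^6.

∂_1: C_1 → C_0 sends each edge [p,q] (with p < q) to q − p. For instance
  ∂[2,3] = [3] − [2].
The 6×12 boundary matrix has rank 5 and Smith normal form diag(1,1,1,1,1).

Boundary ∂_2: C_2 → C_1 sends each 2-simplex [p,q,r] to [q,r] − [p,r] + [p,q]. For instance
  ∂[0,2,5] = [2,5] − [0,5] + [0,2],
  ∂[0,4,5] = [4,5] − [0,5] + [0,4].
The resulting 12×6 matrix has rank 6, and its Smith normal form has invariant factors (1,1,1,1,1,1).

From H_k ≅ ker(∂_k) / im(∂_{k+1}) we obtain:

  H_0: rank C_0 − rank ∂_1 = 6 − 5 = 1, and the invariant factors of ∂_1 are all 1, so H_0 ≅ Z.

(K is a triangulation of the cylinder S^1 x I.)

H_0 = Z.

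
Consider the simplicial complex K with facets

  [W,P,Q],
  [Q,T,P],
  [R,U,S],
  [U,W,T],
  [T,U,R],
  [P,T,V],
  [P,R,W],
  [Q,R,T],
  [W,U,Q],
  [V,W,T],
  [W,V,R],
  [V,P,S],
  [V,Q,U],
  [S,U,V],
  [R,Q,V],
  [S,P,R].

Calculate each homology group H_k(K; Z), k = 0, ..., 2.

We work with the vertex ordering P < Q < R < S < T < U < V < W. The simplices of K, each written with vertices in increasing order, are:

  0-simplices (8): P, Q, R, S, T, U, V, W
  1-simplices (24): PQ, PR, PS, PT, PV, PW, QR, QT, QU, QV, QW, RS, RT, RU, RV, RW, SU, SV, TU, TV, TW, UV, UW, VW
  2-simplices (16): PQT, PQW, PRS, PRW, PSV, PTV, QRT, QRV, QUV, QUW, RSU, RTU, RVW, SUV, TUW, TVW

Hence C_0 ≅ Z^8, C_1 ≅ Z^24, C_2 ≅ Z^16.

The boundary map ∂_1: C_1 → C_0 sends each edge [p,q] (with p < q) to q − p. For instance
  ∂SU = U − S.
The 8×24 boundary matrix has rank 7 and Smith normal form diag(1,1,1,1,1,1,1).

The boundary map ∂_2: C_2 → C_1 acts by ∂[p,q,r] = [q,r] − [p,r] + [p,q]. For instance
  ∂TUW = UW − TW + TU,
  ∂PQW = QW − PW + PQ.
The resulting 24×16 matrix has rank 15, and its Smith normal form has invariant factors (1,1,1,1,1,1,1,1,1,1,1,1,1,1,1).

Reading off H_k = ker ∂_k / im ∂_{k+1}:

  H_0: rank C_0 − rank ∂_1 = 8 − 7 = 1, and the invariant factors of ∂_1 are all 1, so H_0 = Z.
  H_1: rank ker ∂_1 − rank ∂_2 = (24 − 7) − 15 = 2, and the invariant factors of ∂_2 are all 1, so H_1 = Z^2.
  H_2: rank ker ∂_2 − rank ∂_3 = (16 − 15) − 0 = 1, and there is no ∂_3, so H_2 = Z.

As a check, the Euler characteristic is 8 − 24 + 16 = 0, which agrees with 1 − 2 + 1 = 0.

H_0 ≅ Z,  H_1 ≅ Z^2,  H_2 ≅ Z.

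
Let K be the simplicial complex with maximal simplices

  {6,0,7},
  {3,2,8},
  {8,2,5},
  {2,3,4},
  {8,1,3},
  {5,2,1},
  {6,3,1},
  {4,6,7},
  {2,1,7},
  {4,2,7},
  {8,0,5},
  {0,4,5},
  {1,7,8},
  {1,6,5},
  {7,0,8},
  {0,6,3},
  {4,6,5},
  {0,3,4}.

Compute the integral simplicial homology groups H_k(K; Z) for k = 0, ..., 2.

Take the total order 0 < 1 < 2 < 3 < 4 < 5 < 6 < 7 < 8 on the vertex set. Then K (dimension 2) consists of the simplices:

  0-simplices (9): [0], [1], [2], [3], [4], [5], [6], [7], [8]
  1-simplices (27): (27 of them)
  2-simplices (18): [0,3,4], [0,3,6], [0,4,5], [0,5,8], [0,6,7], [0,7,8], [1,2,5], [1,2,7], [1,3,6], [1,3,8], [1,5,6], [1,7,8], [2,3,4], [2,3,8], [2,4,7], [2,5,8], [4,5,6], [4,6,7]

so the chain groups are C_0 ≅ Z^9, C_1 ≅ Z^27, C_2 ≅ Z^18.

Boundary ∂_1: C_1 → C_0 maps an edge to its endpoints' difference, ∂[p,q] = q − p.
The 9×27 boundary matrix has rank 8 and Smith normal form diag(1,1,1,1,1,1,1,1).

The boundary map ∂_2: C_2 → C_1 maps a triangle to the signed sum of its edges. For instance
  ∂[0,3,4] = [3,4] − [0,4] + [0,3],
  ∂[1,2,5] = [2,5] − [1,5] + [1,2].
The 27×18 boundary matrix has rank 18 and Smith normal form diag(1,1,1,1,1,1,1,1,1,1,1,1,1,1,1,1,1,2).

From H_k ≅ ker(∂_k) / im(∂_{k+1}) we obtain:

  H_0: rank C_0 − rank ∂_1 = 9 − 8 = 1, and the invariant factors of ∂_1 are all 1, so H_0 ≅ Z.
  H_1: rank ker ∂_1 − rank ∂_2 = (27 − 8) − 18 = 1, and ∂_2 has invariant factor 2 > 1, so H_1 ≅ Z ⊕ Z/2.
  H_2: rank ker ∂_2 − rank ∂_3 = (18 − 18) − 0 = 0, and there is no ∂_3, so H_2 ≅ 0.

H_0 = Z,  H_1 = Z ⊕ Z/2,  H_2 = 0.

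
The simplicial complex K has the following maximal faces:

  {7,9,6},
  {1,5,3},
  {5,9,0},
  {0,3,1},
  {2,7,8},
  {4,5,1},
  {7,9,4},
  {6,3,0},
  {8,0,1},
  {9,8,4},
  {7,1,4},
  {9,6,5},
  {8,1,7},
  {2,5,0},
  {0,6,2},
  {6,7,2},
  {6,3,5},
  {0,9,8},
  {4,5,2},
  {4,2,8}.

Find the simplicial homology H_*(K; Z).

H_0 = Z,  H_1 = Z ⊕ Z/2Z,  H_2 = 0.

Fix the vertex order 0 < 1 < 2 < 3 < 4 < 5 < 6 < 7 < 8 < 9 and write every simplex with vertices in increasing order. Then dim K = 2 and the simplices of K are:

  0-simplices (10): [0], [1], [2], [3], [4], [5], [6], [7], [8], [9]
  1-simplices (30): (30 of them)
  2-simplices (20): (20 of them)

giving chain groups C_0 ≅ Z^10, C_1 ≅ Z^30, C_2 ≅ Z^20.

Boundary ∂_1: C_1 → C_0 is given by ∂[p,q] = [q] − [p]. For instance
  ∂[5,6] = [6] − [5].
As a 10×30 matrix over Z this has rank 9, with invariant factors (1,1,1,1,1,1,1,1,1).

The boundary map ∂_2: C_2 → C_1 sends each 2-simplex [p,q,r] to [q,r] − [p,r] + [p,q]. For instance
  ∂[0,2,5] = [2,5] − [0,5] + [0,2],
  ∂[4,7,9] = [7,9] − [4,9] + [4,7].
The 30×20 boundary matrix has rank 20 and Smith normal form diag(1,1,1,1,1,1,1,1,1,1,1,1,1,1,1,1,1,1,1,2).

Computing H_k = (kernel of ∂_k) / (image of ∂_{k+1}):

  H_0: rank C_0 − rank ∂_1 = 10 − 9 = 1, and the invariant factors of ∂_1 are all 1, so H_0 ≅ Z.
  H_1: rank ker ∂_1 − rank ∂_2 = (30 − 9) − 20 = 1, and ∂_2 has invariant factor 2 > 1, so H_1 ≅ Z ⊕ Z/2Z.
  H_2: rank ker ∂_2 − rank ∂_3 = (20 − 20) − 0 = 0, and there is no ∂_3, so H_2 ≅ 0.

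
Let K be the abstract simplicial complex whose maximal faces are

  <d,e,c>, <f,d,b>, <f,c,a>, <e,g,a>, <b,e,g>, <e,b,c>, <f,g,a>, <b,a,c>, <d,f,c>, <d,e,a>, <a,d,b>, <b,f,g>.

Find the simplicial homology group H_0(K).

H_0 = Z.

We work with the vertex ordering a < b < c < d < e < f < g. The simplices of K, each written with vertices in increasing order, are:

  0-simplices (7): a, b, c, d, e, f, g
  1-simplices (18): ab, ac, ad, ae, af, ag, bc, bd, be, bf, bg, cd, ce, cf, de, df, eg, fg
  2-simplices (12): abc, abd, acf, ade, aeg, afg, bce, bdf, beg, bfg, cde, cdf

giving chain groups C_0 ≅ Z^7, C_1 ≅ Z^18, C_2 ≅ Z^12.

∂_1: C_1 → C_0 is given by ∂[p,q] = [q] − [p].
This gives a 7×18 integer matrix of rank 6; reducing to Smith normal form yields diagonal entries (1,1,1,1,1,1).

Boundary ∂_2: C_2 → C_1 sends each 2-simplex [p,q,r] to [q,r] − [p,r] + [p,q]. For instance
  ∂abd = bd − ad + ab,
  ∂bfg = fg − bg + bf.
The resulting 18×12 matrix has rank 12, and its Smith normal form has invariant factors (1,1,1,1,1,1,1,1,1,1,1,2).

Now H_k = ker ∂_k / im ∂_{k+1}, so:

  H_0: rank C_0 − rank ∂_1 = 7 − 6 = 1, and the invariant factors of ∂_1 are all 1, so H_0 ≅ Z.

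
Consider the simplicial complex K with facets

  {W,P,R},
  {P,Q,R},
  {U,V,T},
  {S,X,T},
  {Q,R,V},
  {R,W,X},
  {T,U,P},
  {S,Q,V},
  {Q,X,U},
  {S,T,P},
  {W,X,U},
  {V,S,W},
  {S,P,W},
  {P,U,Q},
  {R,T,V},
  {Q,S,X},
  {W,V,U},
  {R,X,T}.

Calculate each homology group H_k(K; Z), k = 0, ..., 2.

H_0 ≅ Z,  H_1 ≅ Z^2,  H_2 ≅ Z.

K has 9 vertices, 27 edges, 18 triangles.
rank ∂_0 = 0, rank ∂_1 = 8 ⇒ b_0 = 9 − 0 − 8 = 1; all invariant factors of ∂_1 are 1 so no torsion. So H_0 = Z.
rank ∂_1 = 8, rank ∂_2 = 17 ⇒ b_1 = 27 − 8 − 17 = 2; all invariant factors of ∂_2 are 1 so no torsion. So H_1 = Z^2.
rank ∂_2 = 17, rank ∂_3 = 0 ⇒ b_2 = 18 − 17 − 0 = 1. So H_2 = Z.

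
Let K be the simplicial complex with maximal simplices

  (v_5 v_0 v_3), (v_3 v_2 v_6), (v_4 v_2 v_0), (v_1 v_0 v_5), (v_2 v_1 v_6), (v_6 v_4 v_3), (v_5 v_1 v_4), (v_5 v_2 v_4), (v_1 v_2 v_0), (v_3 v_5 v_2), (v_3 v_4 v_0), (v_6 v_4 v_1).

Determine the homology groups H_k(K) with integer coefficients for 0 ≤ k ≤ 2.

H_0 = Z,  H_1 = Z/2,  H_2 = 0.

Fix the vertex order v_0 < v_1 < v_2 < v_3 < v_4 < v_5 < v_6 and write every simplex with vertices in increasing order. Then dim K = 2 and the simplices of K are:

  0-simplices (7): [v_0], [v_1], [v_2], [v_3], [v_4], [v_5], [v_6]
  1-simplices (18): (18 of them)
  2-simplices (12): (12 of them)

giving chain groups C_0 ≅ Z^7, C_1 ≅ Z^18, C_2 ≅ Z^12.

Boundary ∂_1: C_1 → C_0 sends each edge [p,q] (with p < q) to q − p. For instance
  ∂[v_1,v_6] = [v_6] − [v_1].
The resulting 7×18 matrix has rank 6, and its Smith normal form has invariant factors (1,1,1,1,1,1).

The boundary map ∂_2: C_2 → C_1 acts by ∂[p,q,r] = [q,r] − [p,r] + [p,q]. For instance
  ∂[v_0,v_3,v_4] = [v_3,v_4] − [v_0,v_4] + [v_0,v_3],
  ∂[v_0,v_1,v_2] = [v_1,v_2] − [v_0,v_2] + [v_0,v_1].
The 18×12 boundary matrix has rank 12 and Smith normal form diag(1,1,1,1,1,1,1,1,1,1,1,2).

Now H_k = ker ∂_k / im ∂_{k+1}, so:

  H_0: rank C_0 − rank ∂_1 = 7 − 6 = 1, and the invariant factors of ∂_1 are all 1, so H_0 ≅ Z.
  H_1: rank ker ∂_1 − rank ∂_2 = (18 − 6) − 12 = 0, and ∂_2 has invariant factor 2 > 1, so H_1 ≅ Z/2.
  H_2: rank ker ∂_2 − rank ∂_3 = (12 − 12) − 0 = 0, and there is no ∂_3, so H_2 ≅ 0.

As a check, the Euler characteristic is 7 − 18 + 12 = 1, which agrees with 1 − 0 + 0 = 1.
(K is a triangulation of the real projective plane RP^2.)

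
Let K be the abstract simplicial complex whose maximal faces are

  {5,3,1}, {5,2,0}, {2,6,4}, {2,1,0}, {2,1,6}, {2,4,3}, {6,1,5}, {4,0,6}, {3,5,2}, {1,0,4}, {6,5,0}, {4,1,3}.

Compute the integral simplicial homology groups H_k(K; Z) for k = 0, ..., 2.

H_0 ≅ Z,  H_1 ≅ Z/2Z,  H_2 = 0.

Fix the vertex order 0 < 1 < 2 < 3 < 4 < 5 < 6 and write every simplex with vertices in increasing order. Then dim K = 2 and the simplices of K are:

  0-simplices (7): [0], [1], [2], [3], [4], [5], [6]
  1-simplices (18): [0,1], [0,2], [0,4], [0,5], [0,6], [1,2], [1,3], [1,4], [1,5], [1,6], [2,3], [2,4], [2,5], [2,6], [3,4], [3,5], [4,6], [5,6]
  2-simplices (12): [0,1,2], [0,1,4], [0,2,5], [0,4,6], [0,5,6], [1,2,6], [1,3,4], [1,3,5], [1,5,6], [2,3,4], [2,3,5], [2,4,6]

so the chain groups are C_0 ≅ Z^7, C_1 ≅ Z^18, C_2 ≅ Z^12.

Boundary ∂_1: C_1 → C_0 sends each edge [p,q] (with p < q) to q − p. For instance
  ∂[1,2] = [2] − [1].
This gives a 7×18 integer matrix of rank 6; reducing to Smith normal form yields diagonal entries (1,1,1,1,1,1).

∂_2: C_2 → C_1 sends each 2-simplex [p,q,r] to [q,r] − [p,r] + [p,q]. For instance
  ∂[2,3,4] = [3,4] − [2,4] + [2,3],
  ∂[0,1,4] = [1,4] − [0,4] + [0,1].
As a 18×12 matrix over Z this has rank 12, with invariant factors (1,1,1,1,1,1,1,1,1,1,1,2).

Now H_k = ker ∂_k / im ∂_{k+1}, so:

  H_0: rank C_0 − rank ∂_1 = 7 − 6 = 1, and the invariant factors of ∂_1 are all 1, so H_0 ≅ Z.
  H_1: rank ker ∂_1 − rank ∂_2 = (18 − 6) − 12 = 0, and ∂_2 has invariant factor 2 > 1, so H_1 ≅ Z/2Z.
  H_2: rank ker ∂_2 − rank ∂_3 = (12 − 12) − 0 = 0, and there is no ∂_3, so H_2 ≅ 0.

(K is a triangulation of the real projective plane RP^2.)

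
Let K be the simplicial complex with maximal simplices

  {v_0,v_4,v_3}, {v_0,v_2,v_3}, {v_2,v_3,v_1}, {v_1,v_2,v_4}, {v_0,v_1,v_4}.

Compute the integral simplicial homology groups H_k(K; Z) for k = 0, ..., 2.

H_0 = Z,  H_1 = Z,  H_2 = 0.

We work with the vertex ordering v_0 < v_1 < v_2 < v_3 < v_4. The simplices of K, each written with vertices in increasing order, are:

  0-simplices (5): [v_0], [v_1], [v_2], [v_3], [v_4]
  1-simplices (10): [v_0,v_1], [v_0,v_2], [v_0,v_3], [v_0,v_4], [v_1,v_2], [v_1,v_3], [v_1,v_4], [v_2,v_3], [v_2,v_4], [v_3,v_4]
  2-simplices (5): [v_0,v_1,v_4], [v_0,v_2,v_3], [v_0,v_3,v_4], [v_1,v_2,v_3], [v_1,v_2,v_4]

Hence C_0 ≅ Z^5, C_1 ≅ Z^10, C_2 ≅ Z^5.

The boundary map ∂_1: C_1 → C_0 maps an edge to its endpoints' difference, ∂[p,q] = q − p. For instance
  ∂[v_1,v_4] = [v_4] − [v_1].
The resulting 5×10 matrix has rank 4, and its Smith normal form has invariant factors (1,1,1,1).

Boundary ∂_2: C_2 → C_1 maps a triangle to the signed sum of its edges. For instance
  ∂[v_0,v_3,v_4] = [v_3,v_4] − [v_0,v_4] + [v_0,v_3],
  ∂[v_0,v_1,v_4] = [v_1,v_4] − [v_0,v_4] + [v_0,v_1].
The resulting 10×5 matrix has rank 5, and its Smith normal form has invariant factors (1,1,1,1,1).

From H_k ≅ ker(∂_k) / im(∂_{k+1}) we obtain:

  H_0: rank C_0 − rank ∂_1 = 5 − 4 = 1, and the invariant factors of ∂_1 are all 1, so H_0 ≅ Z.
  H_1: rank ker ∂_1 − rank ∂_2 = (10 − 4) − 5 = 1, and the invariant factors of ∂_2 are all 1, so H_1 ≅ Z.
  H_2: rank ker ∂_2 − rank ∂_3 = (5 − 5) − 0 = 0, and there is no ∂_3, so H_2 ≅ 0.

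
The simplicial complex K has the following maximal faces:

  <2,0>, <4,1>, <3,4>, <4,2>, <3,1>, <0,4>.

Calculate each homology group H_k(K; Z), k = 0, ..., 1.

Fix the vertex order 0 < 1 < 2 < 3 < 4 and write every simplex with vertices in increasing order. Then dim K = 1 and the simplices of K are:

  0-simplices (5): [0], [1], [2], [3], [4]
  1-simplices (6): [0,2], [0,4], [1,3], [1,4], [2,4], [3,4]

Hence C_0 ≅ Z^5, C_1 ≅ Z^6.

Boundary ∂_1: C_1 → C_0 sends each edge [p,q] (with p < q) to q − p.
The resulting 5×6 matrix has rank 4, and its Smith normal form has invariant factors (1,1,1,1).

Now H_k = ker ∂_k / im ∂_{k+1}, so:

  H_0: rank C_0 − rank ∂_1 = 5 − 4 = 1, and the invariant factors of ∂_1 are all 1, so H_0 ≅ Z.
  H_1: rank ker ∂_1 − rank ∂_2 = (6 − 4) − 0 = 2, and there is no ∂_2, so H_1 ≅ Z^2.

As a check, the Euler characteristic is 5 − 6 = -1, which agrees with 1 − 2 = -1.
(K is a triangulation of a wedge of 2 circles.)

H_0 = Z,  H_1 = Z^2.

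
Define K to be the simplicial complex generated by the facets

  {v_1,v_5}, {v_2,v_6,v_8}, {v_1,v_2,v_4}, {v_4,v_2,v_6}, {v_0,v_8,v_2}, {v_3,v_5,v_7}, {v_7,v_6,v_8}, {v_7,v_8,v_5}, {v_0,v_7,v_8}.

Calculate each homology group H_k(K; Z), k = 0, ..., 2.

H_0 = Z,  H_1 = Z,  H_2 = 0.

We work with the vertex ordering v_0 < v_1 < v_2 < v_3 < v_4 < v_5 < v_6 < v_7 < v_8. The simplices of K, each written with vertices in increasing order, are:

  0-simplices (9): [v_0], [v_1], [v_2], [v_3], [v_4], [v_5], [v_6], [v_7], [v_8]
  1-simplices (17): (17 of them)
  2-simplices (8): [v_0,v_2,v_8], [v_0,v_7,v_8], [v_1,v_2,v_4], [v_2,v_4,v_6], [v_2,v_6,v_8], [v_3,v_5,v_7], [v_5,v_7,v_8], [v_6,v_7,v_8]

giving chain groups C_0 ≅ Z^9, C_1 ≅ Z^17, C_2 ≅ Z^8.

∂_1: C_1 → C_0 maps an edge to its endpoints' difference, ∂[p,q] = q − p.
As a 9×17 matrix over Z this has rank 8, with invariant factors (1,1,1,1,1,1,1,1).

Boundary ∂_2: C_2 → C_1 acts by ∂[p,q,r] = [q,r] − [p,r] + [p,q]. For instance
  ∂[v_0,v_7,v_8] = [v_7,v_8] − [v_0,v_8] + [v_0,v_7],
  ∂[v_1,v_2,v_4] = [v_2,v_4] − [v_1,v_4] + [v_1,v_2].
This gives a 17×8 integer matrix of rank 8; reducing to Smith normal form yields diagonal entries (1,1,1,1,1,1,1,1).

Reading off H_k = ker ∂_k / im ∂_{k+1}:

  H_0: rank C_0 − rank ∂_1 = 9 − 8 = 1, and the invariant factors of ∂_1 are all 1, so H_0 = Z.
  H_1: rank ker ∂_1 − rank ∂_2 = (17 − 8) − 8 = 1, and the invariant factors of ∂_2 are all 1, so H_1 = Z.
  H_2: rank ker ∂_2 − rank ∂_3 = (8 − 8) − 0 = 0, and there is no ∂_3, so H_2 = 0.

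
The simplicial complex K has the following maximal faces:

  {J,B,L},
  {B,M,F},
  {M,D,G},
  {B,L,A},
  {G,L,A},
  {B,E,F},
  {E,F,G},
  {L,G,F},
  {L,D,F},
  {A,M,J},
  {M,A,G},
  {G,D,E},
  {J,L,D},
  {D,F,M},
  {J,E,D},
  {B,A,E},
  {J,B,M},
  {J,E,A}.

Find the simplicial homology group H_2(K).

Take the total order A < B < D < E < F < G < J < L < M on the vertex set. Then K (dimension 2) consists of the simplices:

  0-simplices (9): A, B, D, E, F, G, J, L, M
  1-simplices (27): AB, AE, AG, AJ, AL, AM, BE, BF, BJ, BL, BM, DE, DF, DG, DJ, DL, DM, EF, EG, EJ, FG, FL, FM, GL, GM, JL, JM
  2-simplices (18): ABE, ABL, AEJ, AGL, AGM, AJM, BEF, BFM, BJL, BJM, DEG, DEJ, DFL, DFM, DGM, DJL, EFG, FGL

so the chain groups are C_0 ≅ Z^9, C_1 ≅ Z^27, C_2 ≅ Z^18.

Boundary ∂_1: C_1 → C_0 sends each edge [p,q] (with p < q) to q − p.
The 9×27 boundary matrix has rank 8 and Smith normal form diag(1,1,1,1,1,1,1,1).

∂_2: C_2 → C_1 maps a triangle to the signed sum of its edges. For instance
  ∂DEJ = EJ − DJ + DE,
  ∂AGL = GL − AL + AG.
As a 27×18 matrix over Z this has rank 18, with invariant factors (1,1,1,1,1,1,1,1,1,1,1,1,1,1,1,1,1,2).

Reading off H_k = ker ∂_k / im ∂_{k+1}:

  H_2: rank ker ∂_2 − rank ∂_3 = (18 − 18) − 0 = 0, and there is no ∂_3, so H_2 = 0.

H_2 ≅ 0.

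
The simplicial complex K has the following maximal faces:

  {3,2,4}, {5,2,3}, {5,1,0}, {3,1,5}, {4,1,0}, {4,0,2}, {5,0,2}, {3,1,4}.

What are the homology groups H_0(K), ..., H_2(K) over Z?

Order the vertices as 0 < 1 < 2 < 3 < 4 < 5. Listing each simplex with vertices in this order, K has dimension 2 with simplices:

  0-simplices (6): [0], [1], [2], [3], [4], [5]
  1-simplices (12): [0,1], [0,2], [0,4], [0,5], [1,3], [1,4], [1,5], [2,3], [2,4], [2,5], [3,4], [3,5]
  2-simplices (8): [0,1,4], [0,1,5], [0,2,4], [0,2,5], [1,3,4], [1,3,5], [2,3,4], [2,3,5]

so the chain groups are C_0 ≅ Z^6, C_1 ≅ Z^12, C_2 ≅ Z^8.

The boundary map ∂_1: C_1 → C_0 is given by ∂[p,q] = [q] − [p]. For instance
  ∂[1,3] = [3] − [1].
The 6×12 boundary matrix has rank 5 and Smith normal form diag(1,1,1,1,1).

∂_2: C_2 → C_1 sends each 2-simplex [p,q,r] to [q,r] − [p,r] + [p,q]. For instance
  ∂[1,3,5] = [3,5] − [1,5] + [1,3],
  ∂[0,2,5] = [2,5] − [0,5] + [0,2].
The 12×8 boundary matrix has rank 7 and Smith normal form diag(1,1,1,1,1,1,1).

Now H_k = ker ∂_k / im ∂_{k+1}, so:

  H_0: rank C_0 − rank ∂_1 = 6 − 5 = 1, and the invariant factors of ∂_1 are all 1, so H_0 = Z.
  H_1: rank ker ∂_1 − rank ∂_2 = (12 − 5) − 7 = 0, and the invariant factors of ∂_2 are all 1, so H_1 = 0.
  H_2: rank ker ∂_2 − rank ∂_3 = (8 − 7) − 0 = 1, and there is no ∂_3, so H_2 = Z.

(K is a triangulation of the 2-sphere S^2.)

H_0 ≅ Z,  H_1 = 0,  H_2 ≅ Z.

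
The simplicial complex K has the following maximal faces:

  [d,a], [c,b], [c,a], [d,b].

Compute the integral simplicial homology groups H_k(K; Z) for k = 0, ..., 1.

K has 4 vertices, 4 edges.
rank ∂_0 = 0, rank ∂_1 = 3 ⇒ b_0 = 4 − 0 − 3 = 1; all invariant factors of ∂_1 are 1 so no torsion. So H_0 ≅ Z.
rank ∂_1 = 3, rank ∂_2 = 0 ⇒ b_1 = 4 − 3 − 0 = 1. So H_1 ≅ Z.

H_0 ≅ Z,  H_1 ≅ Z.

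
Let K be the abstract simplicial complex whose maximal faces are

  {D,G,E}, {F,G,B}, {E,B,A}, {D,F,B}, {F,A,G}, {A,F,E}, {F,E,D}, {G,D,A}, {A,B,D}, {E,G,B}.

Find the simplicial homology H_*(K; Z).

H_0 ≅ Z,  H_1 ≅ Z/2,  H_2 = 0.

We work with the vertex ordering A < B < D < E < F < G. The simplices of K, each written with vertices in increasing order, are:

  0-simplices (6): A, B, D, E, F, G
  1-simplices (15): AB, AD, AE, AF, AG, BD, BE, BF, BG, DE, DF, DG, EF, EG, FG
  2-simplices (10): ABD, ABE, ADG, AEF, AFG, BDF, BEG, BFG, DEF, DEG

Hence C_0 ≅ Z^6, C_1 ≅ Z^15, C_2 ≅ Z^10.

Boundary ∂_1: C_1 → C_0 maps an edge to its endpoints' difference, ∂[p,q] = q − p. For instance
  ∂DF = F − D.
This gives a 6×15 integer matrix of rank 5; reducing to Smith normal form yields diagonal entries (1,1,1,1,1).

The boundary map ∂_2: C_2 → C_1 sends each 2-simplex [p,q,r] to [q,r] − [p,r] + [p,q]. For instance
  ∂ADG = DG − AG + AD,
  ∂BDF = DF − BF + BD.
As a 15×10 matrix over Z this has rank 10, with invariant factors (1,1,1,1,1,1,1,1,1,2).

Now H_k = ker ∂_k / im ∂_{k+1}, so:

  H_0: rank C_0 − rank ∂_1 = 6 − 5 = 1, and the invariant factors of ∂_1 are all 1, so H_0 ≅ Z.
  H_1: rank ker ∂_1 − rank ∂_2 = (15 − 5) − 10 = 0, and ∂_2 has invariant factor 2 > 1, so H_1 ≅ Z/2.
  H_2: rank ker ∂_2 − rank ∂_3 = (10 − 10) − 0 = 0, and there is no ∂_3, so H_2 ≅ 0.

As a check, the Euler characteristic is 6 − 15 + 10 = 1, which agrees with 1 − 0 + 0 = 1.
(K is a triangulation of the real projective plane RP^2.)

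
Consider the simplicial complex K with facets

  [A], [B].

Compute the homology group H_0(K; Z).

H_0 = Z^2.

Order the vertices as A < B. Listing each simplex with vertices in this order, K has dimension 0 with simplices:

  0-simplices (2): A, B

Hence C_0 ≅ Z^2.

Reading off H_k = ker ∂_k / im ∂_{k+1}:

  H_0: rank C_0 − rank ∂_1 = 2 − 0 = 2, and there is no ∂_1, so H_0 ≅ Z^2.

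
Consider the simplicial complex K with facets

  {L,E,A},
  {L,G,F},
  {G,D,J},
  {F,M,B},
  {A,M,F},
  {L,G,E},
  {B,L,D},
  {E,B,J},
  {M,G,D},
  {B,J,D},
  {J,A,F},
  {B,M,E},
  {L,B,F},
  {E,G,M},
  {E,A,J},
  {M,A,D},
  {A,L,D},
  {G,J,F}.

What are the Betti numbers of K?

b_0 = 1, b_1 = 2, b_2 = 1.

Fix the vertex order A < B < D < E < F < G < J < L < M and write every simplex with vertices in increasing order. Then dim K = 2 and the simplices of K are:

  0-simplices (9): A, B, D, E, F, G, J, L, M
  1-simplices (27): AD, AE, AF, AJ, AL, AM, BD, BE, BF, BJ, BL, BM, DG, DJ, DL, DM, EG, EJ, EL, EM, FG, FJ, FL, FM, GJ, GL, GM
  2-simplices (18): ADL, ADM, AEJ, AEL, AFJ, AFM, BDJ, BDL, BEJ, BEM, BFL, BFM, DGJ, DGM, EGL, EGM, FGJ, FGL

so the chain groups are C_0 ≅ Z^9, C_1 ≅ Z^27, C_2 ≅ Z^18.

Boundary ∂_1: C_1 → C_0 is given by ∂[p,q] = [q] − [p]. For instance
  ∂AD = D − A.
The resulting 9×27 matrix has rank 8, and its Smith normal form has invariant factors (1,1,1,1,1,1,1,1).

The boundary map ∂_2: C_2 → C_1 sends each 2-simplex [p,q,r] to [q,r] − [p,r] + [p,q]. For instance
  ∂DGJ = GJ − DJ + DG,
  ∂EGM = GM − EM + EG.
This gives a 27×18 integer matrix of rank 17; reducing to Smith normal form yields diagonal entries (1,1,1,1,1,1,1,1,1,1,1,1,1,1,1,1,1).

Computing H_k = (kernel of ∂_k) / (image of ∂_{k+1}):

  H_0: rank C_0 − rank ∂_1 = 9 − 8 = 1, and the invariant factors of ∂_1 are all 1, so H_0 ≅ Z.
  H_1: rank ker ∂_1 − rank ∂_2 = (27 − 8) − 17 = 2, and the invariant factors of ∂_2 are all 1, so H_1 ≅ Z^2.
  H_2: rank ker ∂_2 − rank ∂_3 = (18 − 17) − 0 = 1, and there is no ∂_3, so H_2 ≅ Z.

Hence the Betti numbers are b_0 = 1, b_1 = 2, b_2 = 1.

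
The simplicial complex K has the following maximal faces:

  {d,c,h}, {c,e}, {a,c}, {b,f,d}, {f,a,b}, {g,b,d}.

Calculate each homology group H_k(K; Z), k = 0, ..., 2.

H_0 = Z,  H_1 = Z,  H_2 = 0.

Order the vertices as a < b < c < d < e < f < g < h. Listing each simplex with vertices in this order, K has dimension 2 with simplices:

  0-simplices (8): a, b, c, d, e, f, g, h
  1-simplices (12): ab, ac, af, bd, bf, bg, cd, ce, ch, df, dg, dh
  2-simplices (4): abf, bdf, bdg, cdh

giving chain groups C_0 ≅ Z^8, C_1 ≅ Z^12, C_2 ≅ Z^4.

The boundary map ∂_1: C_1 → C_0 is given by ∂[p,q] = [q] − [p]. For instance
  ∂cd = d − c.
The resulting 8×12 matrix has rank 7, and its Smith normal form has invariant factors (1,1,1,1,1,1,1).

∂_2: C_2 → C_1 maps a triangle to the signed sum of its edges. For instance
  ∂bdg = dg − bg + bd,
  ∂bdf = df − bf + bd.
As a 12×4 matrix over Z this has rank 4, with invariant factors (1,1,1,1).

Computing H_k = (kernel of ∂_k) / (image of ∂_{k+1}):

  H_0: rank C_0 − rank ∂_1 = 8 − 7 = 1, and the invariant factors of ∂_1 are all 1, so H_0 = Z.
  H_1: rank ker ∂_1 − rank ∂_2 = (12 − 7) − 4 = 1, and the invariant factors of ∂_2 are all 1, so H_1 = Z.
  H_2: rank ker ∂_2 − rank ∂_3 = (4 − 4) − 0 = 0, and there is no ∂_3, so H_2 = 0.

As a check, the Euler characteristic is 8 − 12 + 4 = 0, which agrees with 1 − 1 + 0 = 0.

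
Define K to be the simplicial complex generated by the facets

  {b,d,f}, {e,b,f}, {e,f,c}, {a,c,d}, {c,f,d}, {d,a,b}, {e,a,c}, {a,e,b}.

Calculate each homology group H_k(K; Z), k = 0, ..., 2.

Order the vertices as a < b < c < d < e < f. Listing each simplex with vertices in this order, K has dimension 2 with simplices:

  0-simplices (6): a, b, c, d, e, f
  1-simplices (12): ab, ac, ad, ae, bd, be, bf, cd, ce, cf, df, ef
  2-simplices (8): abd, abe, acd, ace, bdf, bef, cdf, cef

giving chain groups C_0 ≅ Z^6, C_1 ≅ Z^12, C_2 ≅ Z^8.

∂_1: C_1 → C_0 maps an edge to its endpoints' difference, ∂[p,q] = q − p. For instance
  ∂ae = e − a.
The 6×12 boundary matrix has rank 5 and Smith normal form diag(1,1,1,1,1).

∂_2: C_2 → C_1 acts by ∂[p,q,r] = [q,r] − [p,r] + [p,q]. For instance
  ∂ace = ce − ae + ac,
  ∂cef = ef − cf + ce.
As a 12×8 matrix over Z this has rank 7, with invariant factors (1,1,1,1,1,1,1).

From H_k ≅ ker(∂_k) / im(∂_{k+1}) we obtain:

  H_0: rank C_0 − rank ∂_1 = 6 − 5 = 1, and the invariant factors of ∂_1 are all 1, so H_0 = Z.
  H_1: rank ker ∂_1 − rank ∂_2 = (12 − 5) − 7 = 0, and the invariant factors of ∂_2 are all 1, so H_1 = 0.
  H_2: rank ker ∂_2 − rank ∂_3 = (8 − 7) − 0 = 1, and there is no ∂_3, so H_2 = Z.

H_0 ≅ Z,  H_1 = 0,  H_2 ≅ Z.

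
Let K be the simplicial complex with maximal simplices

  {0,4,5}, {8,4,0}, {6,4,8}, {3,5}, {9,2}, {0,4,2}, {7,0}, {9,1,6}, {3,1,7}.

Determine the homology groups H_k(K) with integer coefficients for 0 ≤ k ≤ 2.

H_0 = Z,  H_1 = Z^3,  H_2 = 0.

Order the vertices as 0 < 1 < 2 < 3 < 4 < 5 < 6 < 7 < 8 < 9. Listing each simplex with vertices in this order, K has dimension 2 with simplices:

  0-simplices (10): [0], [1], [2], [3], [4], [5], [6], [7], [8], [9]
  1-simplices (18): [0,2], [0,4], [0,5], [0,7], [0,8], [1,3], [1,6], [1,7], [1,9], [2,4], [2,9], [3,5], [3,7], [4,5], [4,6], [4,8], [6,8], [6,9]
  2-simplices (6): [0,2,4], [0,4,5], [0,4,8], [1,3,7], [1,6,9], [4,6,8]

Hence C_0 ≅ Z^10, C_1 ≅ Z^18, C_2 ≅ Z^6.

Boundary ∂_1: C_1 → C_0 maps an edge to its endpoints' difference, ∂[p,q] = q − p. For instance
  ∂[2,9] = [9] − [2].
The 10×18 boundary matrix has rank 9 and Smith normal form diag(1,1,1,1,1,1,1,1,1).

∂_2: C_2 → C_1 acts by ∂[p,q,r] = [q,r] − [p,r] + [p,q]. For instance
  ∂[0,4,5] = [4,5] − [0,5] + [0,4],
  ∂[1,6,9] = [6,9] − [1,9] + [1,6].
The resulting 18×6 matrix has rank 6, and its Smith normal form has invariant factors (1,1,1,1,1,1).

Computing H_k = (kernel of ∂_k) / (image of ∂_{k+1}):

  H_0: rank C_0 − rank ∂_1 = 10 − 9 = 1, and the invariant factors of ∂_1 are all 1, so H_0 ≅ Z.
  H_1: rank ker ∂_1 − rank ∂_2 = (18 − 9) − 6 = 3, and the invariant factors of ∂_2 are all 1, so H_1 ≅ Z^3.
  H_2: rank ker ∂_2 − rank ∂_3 = (6 − 6) − 0 = 0, and there is no ∂_3, so H_2 ≅ 0.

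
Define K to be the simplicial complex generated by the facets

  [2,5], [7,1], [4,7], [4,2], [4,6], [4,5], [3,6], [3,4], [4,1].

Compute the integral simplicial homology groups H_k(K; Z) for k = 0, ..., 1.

Order the vertices as 1 < 2 < 3 < 4 < 5 < 6 < 7. Listing each simplex with vertices in this order, K has dimension 1 with simplices:

  0-simplices (7): [1], [2], [3], [4], [5], [6], [7]
  1-simplices (9): [1,4], [1,7], [2,4], [2,5], [3,4], [3,6], [4,5], [4,6], [4,7]

Hence C_0 ≅ Z^7, C_1 ≅ Z^9.

Boundary ∂_1: C_1 → C_0 is given by ∂[p,q] = [q] − [p]. For instance
  ∂[2,4] = [4] − [2].
The resulting 7×9 matrix has rank 6, and its Smith normal form has invariant factors (1,1,1,1,1,1).

Computing H_k = (kernel of ∂_k) / (image of ∂_{k+1}):

  H_0: rank C_0 − rank ∂_1 = 7 − 6 = 1, and the invariant factors of ∂_1 are all 1, so H_0 ≅ Z.
  H_1: rank ker ∂_1 − rank ∂_2 = (9 − 6) − 0 = 3, and there is no ∂_2, so H_1 ≅ Z^3.

H_0 = Z,  H_1 = Z^3.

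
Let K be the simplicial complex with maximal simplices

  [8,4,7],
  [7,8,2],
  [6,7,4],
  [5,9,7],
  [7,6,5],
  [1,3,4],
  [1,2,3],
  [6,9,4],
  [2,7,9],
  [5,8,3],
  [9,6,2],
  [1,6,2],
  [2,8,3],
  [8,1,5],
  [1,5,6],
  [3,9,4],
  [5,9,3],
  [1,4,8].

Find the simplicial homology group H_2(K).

Fix the vertex order 1 < 2 < 3 < 4 < 5 < 6 < 7 < 8 < 9 and write every simplex with vertices in increasing order. Then dim K = 2 and the simplices of K are:

  0-simplices (9): [1], [2], [3], [4], [5], [6], [7], [8], [9]
  1-simplices (27): (27 of them)
  2-simplices (18): [1,2,3], [1,2,6], [1,3,4], [1,4,8], [1,5,6], [1,5,8], [2,3,8], [2,6,9], [2,7,8], [2,7,9], [3,4,9], [3,5,8], [3,5,9], [4,6,7], [4,6,9], [4,7,8], [5,6,7], [5,7,9]

so the chain groups are C_0 ≅ Z^9, C_1 ≅ Z^27, C_2 ≅ Z^18.

Boundary ∂_1: C_1 → C_0 sends each edge [p,q] (with p < q) to q − p.
As a 9×27 matrix over Z this has rank 8, with invariant factors (1,1,1,1,1,1,1,1).

Boundary ∂_2: C_2 → C_1 sends each 2-simplex [p,q,r] to [q,r] − [p,r] + [p,q]. For instance
  ∂[1,2,3] = [2,3] − [1,3] + [1,2],
  ∂[4,7,8] = [7,8] − [4,8] + [4,7].
The resulting 27×18 matrix has rank 18, and its Smith normal form has invariant factors (1,1,1,1,1,1,1,1,1,1,1,1,1,1,1,1,1,2).

Computing H_k = (kernel of ∂_k) / (image of ∂_{k+1}):

  H_2: rank ker ∂_2 − rank ∂_3 = (18 − 18) − 0 = 0, and there is no ∂_3, so H_2 = 0.

H_2 ≅ 0.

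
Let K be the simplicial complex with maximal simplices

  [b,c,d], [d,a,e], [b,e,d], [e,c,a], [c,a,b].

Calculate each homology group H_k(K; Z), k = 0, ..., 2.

Fix the vertex order a < b < c < d < e and write every simplex with vertices in increasing order. Then dim K = 2 and the simplices of K are:

  0-simplices (5): a, b, c, d, e
  1-simplices (10): ab, ac, ad, ae, bc, bd, be, cd, ce, de
  2-simplices (5): abc, ace, ade, bcd, bde

giving chain groups C_0 ≅ Z^5, C_1 ≅ Z^10, C_2 ≅ Z^5.

∂_1: C_1 → C_0 maps an edge to its endpoints' difference, ∂[p,q] = q − p. For instance
  ∂ac = c − a.
This gives a 5×10 integer matrix of rank 4; reducing to Smith normal form yields diagonal entries (1,1,1,1).

The boundary map ∂_2: C_2 → C_1 maps a triangle to the signed sum of its edges. For instance
  ∂abc = bc − ac + ab,
  ∂bde = de − be + bd.
The 10×5 boundary matrix has rank 5 and Smith normal form diag(1,1,1,1,1).

Computing H_k = (kernel of ∂_k) / (image of ∂_{k+1}):

  H_0: rank C_0 − rank ∂_1 = 5 − 4 = 1, and the invariant factors of ∂_1 are all 1, so H_0 = Z.
  H_1: rank ker ∂_1 − rank ∂_2 = (10 − 4) − 5 = 1, and the invariant factors of ∂_2 are all 1, so H_1 = Z.
  H_2: rank ker ∂_2 − rank ∂_3 = (5 − 5) − 0 = 0, and there is no ∂_3, so H_2 = 0.

As a check, the Euler characteristic is 5 − 10 + 5 = 0, which agrees with 1 − 1 + 0 = 0.

H_0 ≅ Z,  H_1 ≅ Z,  H_2 = 0.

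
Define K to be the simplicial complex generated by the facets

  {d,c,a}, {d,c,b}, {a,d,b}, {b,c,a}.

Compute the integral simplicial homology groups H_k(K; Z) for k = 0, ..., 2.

We work with the vertex ordering a < b < c < d. The simplices of K, each written with vertices in increasing order, are:

  0-simplices (4): a, b, c, d
  1-simplices (6): ab, ac, ad, bc, bd, cd
  2-simplices (4): abc, abd, acd, bcd

Hence C_0 ≅ Z^4, C_1 ≅ Z^6, C_2 ≅ Z^4.

The boundary map ∂_1: C_1 → C_0 sends each edge [p,q] (with p < q) to q − p. For instance
  ∂bc = c − b.
This gives a 4×6 integer matrix of rank 3; reducing to Smith normal form yields diagonal entries (1,1,1).

The boundary map ∂_2: C_2 → C_1 maps a triangle to the signed sum of its edges. For instance
  ∂abc = bc − ac + ab,
  ∂abd = bd − ad + ab.
The resulting 6×4 matrix has rank 3, and its Smith normal form has invariant factors (1,1,1).

From H_k ≅ ker(∂_k) / im(∂_{k+1}) we obtain:

  H_0: rank C_0 − rank ∂_1 = 4 − 3 = 1, and the invariant factors of ∂_1 are all 1, so H_0 ≅ Z.
  H_1: rank ker ∂_1 − rank ∂_2 = (6 − 3) − 3 = 0, and the invariant factors of ∂_2 are all 1, so H_1 ≅ 0.
  H_2: rank ker ∂_2 − rank ∂_3 = (4 − 3) − 0 = 1, and there is no ∂_3, so H_2 ≅ Z.

H_0 = Z,  H_1 = 0,  H_2 = Z.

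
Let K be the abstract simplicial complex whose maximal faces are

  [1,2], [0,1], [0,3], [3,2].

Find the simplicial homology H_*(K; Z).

Order the vertices as 0 < 1 < 2 < 3. Listing each simplex with vertices in this order, K has dimension 1 with simplices:

  0-simplices (4): [0], [1], [2], [3]
  1-simplices (4): [0,1], [0,3], [1,2], [2,3]

Hence C_0 ≅ Z^4, C_1 ≅ Z^4.

Boundary ∂_1: C_1 → C_0 maps an edge to its endpoints' difference, ∂[p,q] = q − p.
The resulting 4×4 matrix has rank 3, and its Smith normal form has invariant factors (1,1,1).

Computing H_k = (kernel of ∂_k) / (image of ∂_{k+1}):

  H_0: rank C_0 − rank ∂_1 = 4 − 3 = 1, and the invariant factors of ∂_1 are all 1, so H_0 ≅ Z.
  H_1: rank ker ∂_1 − rank ∂_2 = (4 − 3) − 0 = 1, and there is no ∂_2, so H_1 ≅ Z.

(K is a triangulation of the circle S^1.)

H_0 ≅ Z,  H_1 ≅ Z.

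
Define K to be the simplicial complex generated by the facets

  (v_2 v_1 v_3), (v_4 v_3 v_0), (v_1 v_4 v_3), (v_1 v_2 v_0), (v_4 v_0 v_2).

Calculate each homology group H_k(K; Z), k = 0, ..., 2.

Take the total order v_0 < v_1 < v_2 < v_3 < v_4 on the vertex set. Then K (dimension 2) consists of the simplices:

  0-simplices (5): [v_0], [v_1], [v_2], [v_3], [v_4]
  1-simplices (10): [v_0,v_1], [v_0,v_2], [v_0,v_3], [v_0,v_4], [v_1,v_2], [v_1,v_3], [v_1,v_4], [v_2,v_3], [v_2,v_4], [v_3,v_4]
  2-simplices (5): [v_0,v_1,v_2], [v_0,v_2,v_4], [v_0,v_3,v_4], [v_1,v_2,v_3], [v_1,v_3,v_4]

so the chain groups are C_0 ≅ Z^5, C_1 ≅ Z^10, C_2 ≅ Z^5.

∂_1: C_1 → C_0 maps an edge to its endpoints' difference, ∂[p,q] = q − p. For instance
  ∂[v_1,v_2] = [v_2] − [v_1].
As a 5×10 matrix over Z this has rank 4, with invariant factors (1,1,1,1).

∂_2: C_2 → C_1 maps a triangle to the signed sum of its edges. For instance
  ∂[v_0,v_1,v_2] = [v_1,v_2] − [v_0,v_2] + [v_0,v_1],
  ∂[v_0,v_3,v_4] = [v_3,v_4] − [v_0,v_4] + [v_0,v_3].
As a 10×5 matrix over Z this has rank 5, with invariant factors (1,1,1,1,1).

Now H_k = ker ∂_k / im ∂_{k+1}, so:

  H_0: rank C_0 − rank ∂_1 = 5 − 4 = 1, and the invariant factors of ∂_1 are all 1, so H_0 ≅ Z.
  H_1: rank ker ∂_1 − rank ∂_2 = (10 − 4) − 5 = 1, and the invariant factors of ∂_2 are all 1, so H_1 ≅ Z.
  H_2: rank ker ∂_2 − rank ∂_3 = (5 − 5) − 0 = 0, and there is no ∂_3, so H_2 ≅ 0.

As a check, the Euler characteristic is 5 − 10 + 5 = 0, which agrees with 1 − 1 + 0 = 0.
(K is a triangulation of the Möbius band.)

H_0 ≅ Z,  H_1 ≅ Z,  H_2 = 0.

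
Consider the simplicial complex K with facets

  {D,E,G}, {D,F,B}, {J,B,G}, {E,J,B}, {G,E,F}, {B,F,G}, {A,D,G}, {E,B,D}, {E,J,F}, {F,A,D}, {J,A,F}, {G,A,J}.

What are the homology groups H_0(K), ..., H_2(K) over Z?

H_0 = Z,  H_1 = Z/2,  H_2 = 0.

Order the vertices as A < B < D < E < F < G < J. Listing each simplex with vertices in this order, K has dimension 2 with simplices:

  0-simplices (7): A, B, D, E, F, G, J
  1-simplices (18): AD, AF, AG, AJ, BD, BE, BF, BG, BJ, DE, DF, DG, EF, EG, EJ, FG, FJ, GJ
  2-simplices (12): ADF, ADG, AFJ, AGJ, BDE, BDF, BEJ, BFG, BGJ, DEG, EFG, EFJ

so the chain groups are C_0 ≅ Z^7, C_1 ≅ Z^18, C_2 ≅ Z^12.

Boundary ∂_1: C_1 → C_0 maps an edge to its endpoints' difference, ∂[p,q] = q − p. For instance
  ∂FG = G − F.
The 7×18 boundary matrix has rank 6 and Smith normal form diag(1,1,1,1,1,1).

∂_2: C_2 → C_1 acts by ∂[p,q,r] = [q,r] − [p,r] + [p,q]. For instance
  ∂EFG = FG − EG + EF,
  ∂BEJ = EJ − BJ + BE.
The resulting 18×12 matrix has rank 12, and its Smith normal form has invariant factors (1,1,1,1,1,1,1,1,1,1,1,2).

Now H_k = ker ∂_k / im ∂_{k+1}, so:

  H_0: rank C_0 − rank ∂_1 = 7 − 6 = 1, and the invariant factors of ∂_1 are all 1, so H_0 ≅ Z.
  H_1: rank ker ∂_1 − rank ∂_2 = (18 − 6) − 12 = 0, and ∂_2 has invariant factor 2 > 1, so H_1 ≅ Z/2.
  H_2: rank ker ∂_2 − rank ∂_3 = (12 − 12) − 0 = 0, and there is no ∂_3, so H_2 ≅ 0.

(K is a triangulation of the real projective plane RP^2.)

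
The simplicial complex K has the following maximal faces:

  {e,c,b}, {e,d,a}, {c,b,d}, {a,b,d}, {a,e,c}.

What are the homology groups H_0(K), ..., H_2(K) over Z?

H_0 = Z,  H_1 = Z,  H_2 = 0.

K has 5 vertices, 10 edges, 5 triangles.
rank ∂_0 = 0, rank ∂_1 = 4 ⇒ b_0 = 5 − 0 − 4 = 1; all invariant factors of ∂_1 are 1 so no torsion. So H_0 ≅ Z.
rank ∂_1 = 4, rank ∂_2 = 5 ⇒ b_1 = 10 − 4 − 5 = 1; all invariant factors of ∂_2 are 1 so no torsion. So H_1 ≅ Z.
rank ∂_2 = 5, rank ∂_3 = 0 ⇒ b_2 = 5 − 5 − 0 = 0. So H_2 ≅ 0.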